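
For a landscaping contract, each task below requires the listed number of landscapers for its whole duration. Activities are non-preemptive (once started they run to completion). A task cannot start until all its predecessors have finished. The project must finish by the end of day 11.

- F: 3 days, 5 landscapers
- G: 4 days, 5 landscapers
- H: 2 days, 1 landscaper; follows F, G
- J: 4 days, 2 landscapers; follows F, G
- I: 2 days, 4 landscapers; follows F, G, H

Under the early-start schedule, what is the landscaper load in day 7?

6

At early start, day 7 has: J, I.
Demand: 2 + 4 = 6.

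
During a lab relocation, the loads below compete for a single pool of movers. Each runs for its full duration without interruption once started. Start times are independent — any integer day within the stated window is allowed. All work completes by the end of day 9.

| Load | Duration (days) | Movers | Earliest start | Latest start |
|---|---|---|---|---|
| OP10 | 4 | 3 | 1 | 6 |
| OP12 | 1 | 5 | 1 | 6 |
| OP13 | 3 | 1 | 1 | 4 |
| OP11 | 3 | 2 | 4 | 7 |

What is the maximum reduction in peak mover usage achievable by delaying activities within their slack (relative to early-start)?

4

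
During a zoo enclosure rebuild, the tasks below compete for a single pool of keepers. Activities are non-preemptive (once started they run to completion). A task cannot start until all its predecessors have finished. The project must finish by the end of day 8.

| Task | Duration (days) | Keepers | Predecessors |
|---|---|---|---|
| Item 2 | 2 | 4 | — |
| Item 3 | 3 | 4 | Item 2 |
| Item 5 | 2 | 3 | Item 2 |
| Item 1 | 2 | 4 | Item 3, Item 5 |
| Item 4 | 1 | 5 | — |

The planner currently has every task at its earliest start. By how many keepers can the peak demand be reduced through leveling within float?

2

Early-start peak: d1:9  d2:4  d3:7  d4:7  d5:4  d6:4  d7:4  d8:0 ⇒ 9.
Leveled (Item 2@1, Item 3@3, Item 5@3, Item 1@6, Item 4@8): d1:4  d2:4  d3:7  d4:7  d5:4  d6:4  d7:4  d8:5 ⇒ 7.
Reduction 9 − 7 = 2.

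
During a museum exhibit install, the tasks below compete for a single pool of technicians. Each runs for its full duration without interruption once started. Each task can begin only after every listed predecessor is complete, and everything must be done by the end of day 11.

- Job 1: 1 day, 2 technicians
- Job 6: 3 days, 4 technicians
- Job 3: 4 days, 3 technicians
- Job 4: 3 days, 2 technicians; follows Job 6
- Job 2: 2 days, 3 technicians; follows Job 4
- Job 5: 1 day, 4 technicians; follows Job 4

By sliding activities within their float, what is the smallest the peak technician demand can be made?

Early-start (Job 1@1, Job 6@1, Job 3@1, Job 4@4, Job 2@7, Job 5@7) gives peak 9: d1:9  d2:7  d3:7  d4:5  d5:2  d6:2  d7:7  d8:3  d9:0  d10:0  d11:0.
Shift Job 6→2, Job 3→5, Job 4→5, Job 2→9, Job 5→11.
Schedule Job 1@1, Job 6@2, Job 3@5, Job 4@5, Job 2@9, Job 5@11: d1:2  d2:4  d3:4  d4:4  d5:5  d6:5  d7:5  d8:3  d9:3  d10:3  d11:4 — peak 5.

5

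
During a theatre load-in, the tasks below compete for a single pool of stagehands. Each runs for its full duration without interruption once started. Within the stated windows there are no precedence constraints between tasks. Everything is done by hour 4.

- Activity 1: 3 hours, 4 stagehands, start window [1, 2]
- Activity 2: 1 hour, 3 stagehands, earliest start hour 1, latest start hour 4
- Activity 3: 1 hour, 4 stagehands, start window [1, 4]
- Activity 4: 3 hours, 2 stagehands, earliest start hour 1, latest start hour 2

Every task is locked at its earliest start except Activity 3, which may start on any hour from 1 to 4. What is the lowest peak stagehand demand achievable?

9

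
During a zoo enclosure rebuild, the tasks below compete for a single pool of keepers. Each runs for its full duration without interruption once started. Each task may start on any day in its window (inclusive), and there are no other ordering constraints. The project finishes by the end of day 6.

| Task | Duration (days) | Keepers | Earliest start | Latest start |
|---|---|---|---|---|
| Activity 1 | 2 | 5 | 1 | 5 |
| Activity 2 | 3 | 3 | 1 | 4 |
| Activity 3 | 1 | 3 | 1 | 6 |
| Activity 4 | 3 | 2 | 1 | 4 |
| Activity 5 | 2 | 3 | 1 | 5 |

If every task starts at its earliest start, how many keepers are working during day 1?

At early start, day 1 has: Activity 1, Activity 2, Activity 3, Activity 4, Activity 5.
Demand: 5 + 3 + 3 + 2 + 3 = 16.

16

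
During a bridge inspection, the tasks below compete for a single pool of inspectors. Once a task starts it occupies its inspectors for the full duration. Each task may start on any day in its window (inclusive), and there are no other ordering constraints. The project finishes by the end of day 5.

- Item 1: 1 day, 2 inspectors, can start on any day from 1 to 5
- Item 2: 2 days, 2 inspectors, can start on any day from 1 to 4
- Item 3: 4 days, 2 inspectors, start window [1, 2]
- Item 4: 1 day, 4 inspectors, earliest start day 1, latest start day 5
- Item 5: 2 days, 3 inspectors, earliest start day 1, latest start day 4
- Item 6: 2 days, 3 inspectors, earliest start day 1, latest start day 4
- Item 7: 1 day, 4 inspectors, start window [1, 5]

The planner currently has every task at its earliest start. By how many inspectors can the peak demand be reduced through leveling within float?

Early-start peak: d1:20  d2:10  d3:2  d4:2  d5:0 ⇒ 20.
Leveled (Item 1@2, Item 2@3, Item 3@1, Item 4@1, Item 5@2, Item 6@4, Item 7@5): d1:6  d2:7  d3:7  d4:7  d5:7 ⇒ 7.
Reduction 20 − 7 = 13.

13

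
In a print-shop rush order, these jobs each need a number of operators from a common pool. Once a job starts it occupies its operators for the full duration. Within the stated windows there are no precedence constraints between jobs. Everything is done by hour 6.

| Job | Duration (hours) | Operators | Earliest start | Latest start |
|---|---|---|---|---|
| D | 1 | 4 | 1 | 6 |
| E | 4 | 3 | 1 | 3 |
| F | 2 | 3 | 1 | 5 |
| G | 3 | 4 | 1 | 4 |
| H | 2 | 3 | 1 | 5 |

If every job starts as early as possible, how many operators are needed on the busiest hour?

17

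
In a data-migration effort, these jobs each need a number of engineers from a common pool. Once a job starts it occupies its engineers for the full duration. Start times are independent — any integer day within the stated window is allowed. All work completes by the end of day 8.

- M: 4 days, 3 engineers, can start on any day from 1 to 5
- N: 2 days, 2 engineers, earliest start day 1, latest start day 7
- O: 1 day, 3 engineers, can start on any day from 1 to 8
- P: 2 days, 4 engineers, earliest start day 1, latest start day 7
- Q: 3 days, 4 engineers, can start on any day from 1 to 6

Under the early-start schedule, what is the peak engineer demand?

Early-start schedule: M@1, N@1, O@1, P@1, Q@1.
Load per day: day 1: 16, day 2: 13, day 3: 7, day 4: 3, day 5: 0, day 6: 0, day 7: 0, day 8: 0.
Peak is 16.

16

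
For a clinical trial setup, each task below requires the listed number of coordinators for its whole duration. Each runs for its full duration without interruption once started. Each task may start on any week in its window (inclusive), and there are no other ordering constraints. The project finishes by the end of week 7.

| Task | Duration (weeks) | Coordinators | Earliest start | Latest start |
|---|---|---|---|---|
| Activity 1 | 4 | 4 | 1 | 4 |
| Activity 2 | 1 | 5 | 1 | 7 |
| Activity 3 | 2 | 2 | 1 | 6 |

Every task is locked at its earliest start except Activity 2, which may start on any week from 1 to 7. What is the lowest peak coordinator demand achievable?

6

Activity 2@1: w1:11  w2:6  w3:4  w4:4  w5:0  w6:0  w7:0 → peak 11
Activity 2@2: w1:6  w2:11  w3:4  w4:4  w5:0  w6:0  w7:0 → peak 11
Activity 2@3: w1:6  w2:6  w3:9  w4:4  w5:0  w6:0  w7:0 → peak 9
Activity 2@4: w1:6  w2:6  w3:4  w4:9  w5:0  w6:0  w7:0 → peak 9
Activity 2@5: w1:6  w2:6  w3:4  w4:4  w5:5  w6:0  w7:0 → peak 6
Activity 2@6: w1:6  w2:6  w3:4  w4:4  w5:0  w6:5  w7:0 → peak 6
Activity 2@7: w1:6  w2:6  w3:4  w4:4  w5:0  w6:0  w7:5 → peak 6
Best is Activity 2@5, peak 6.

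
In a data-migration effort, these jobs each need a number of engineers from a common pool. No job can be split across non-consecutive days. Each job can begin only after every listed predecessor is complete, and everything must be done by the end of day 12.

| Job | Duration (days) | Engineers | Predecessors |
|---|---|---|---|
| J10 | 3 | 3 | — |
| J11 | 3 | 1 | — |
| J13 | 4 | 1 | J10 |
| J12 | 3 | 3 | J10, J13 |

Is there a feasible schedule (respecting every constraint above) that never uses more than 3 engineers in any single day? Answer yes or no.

yes

Schedule J10@1, J11@4, J13@4, J12@8: d1:3  d2:3  d3:3  d4:2  d5:2  d6:2  d7:1  d8:3  d9:3  d10:3  d11:0  d12:0 — peak 3 ≤ 3.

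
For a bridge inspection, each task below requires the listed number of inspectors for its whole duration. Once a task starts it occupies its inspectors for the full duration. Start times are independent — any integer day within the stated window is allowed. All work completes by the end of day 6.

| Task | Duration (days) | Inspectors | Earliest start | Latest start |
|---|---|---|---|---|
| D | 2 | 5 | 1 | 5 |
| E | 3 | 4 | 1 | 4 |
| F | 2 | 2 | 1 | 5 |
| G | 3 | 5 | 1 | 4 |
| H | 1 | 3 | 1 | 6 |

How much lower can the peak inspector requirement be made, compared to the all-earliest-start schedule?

10

Early-start peak: d1:19  d2:16  d3:9  d4:0  d5:0  d6:0 ⇒ 19.
Leveled (D@1, E@1, F@3, G@4, H@3): d1:9  d2:9  d3:9  d4:7  d5:5  d6:5 ⇒ 9.
Reduction 19 − 9 = 10.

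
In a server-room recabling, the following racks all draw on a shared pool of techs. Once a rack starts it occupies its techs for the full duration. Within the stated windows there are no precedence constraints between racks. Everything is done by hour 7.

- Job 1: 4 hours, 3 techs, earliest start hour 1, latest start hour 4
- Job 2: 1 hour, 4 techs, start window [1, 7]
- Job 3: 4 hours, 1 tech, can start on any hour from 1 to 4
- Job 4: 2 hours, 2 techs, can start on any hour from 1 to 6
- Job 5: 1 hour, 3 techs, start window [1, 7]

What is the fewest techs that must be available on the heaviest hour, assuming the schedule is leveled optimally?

Early-start (Job 1@1, Job 2@1, Job 3@1, Job 4@1, Job 5@1) gives peak 13: h1:13  h2:6  h3:4  h4:4  h5:0  h6:0  h7:0.
Shift Job 2→5, Job 4→6, Job 5→6.
Schedule Job 1@1, Job 2@5, Job 3@1, Job 4@6, Job 5@6: h1:4  h2:4  h3:4  h4:4  h5:4  h6:5  h7:2 — peak 5.

5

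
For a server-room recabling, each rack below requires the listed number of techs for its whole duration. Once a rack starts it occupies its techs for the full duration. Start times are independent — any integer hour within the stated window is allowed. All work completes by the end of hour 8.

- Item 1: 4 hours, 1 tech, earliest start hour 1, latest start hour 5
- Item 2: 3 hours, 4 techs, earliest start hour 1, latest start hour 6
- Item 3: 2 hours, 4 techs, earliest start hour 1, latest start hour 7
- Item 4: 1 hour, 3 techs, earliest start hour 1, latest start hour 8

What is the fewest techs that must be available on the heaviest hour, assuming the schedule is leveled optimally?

Early-start (Item 1@1, Item 2@1, Item 3@1, Item 4@1) gives peak 12: h1:12  h2:9  h3:5  h4:1  h5:0  h6:0  h7:0  h8:0.
Shift Item 3→4, Item 4→6.
Schedule Item 1@1, Item 2@1, Item 3@4, Item 4@6: h1:5  h2:5  h3:5  h4:5  h5:4  h6:3  h7:0  h8:0 — peak 5.

5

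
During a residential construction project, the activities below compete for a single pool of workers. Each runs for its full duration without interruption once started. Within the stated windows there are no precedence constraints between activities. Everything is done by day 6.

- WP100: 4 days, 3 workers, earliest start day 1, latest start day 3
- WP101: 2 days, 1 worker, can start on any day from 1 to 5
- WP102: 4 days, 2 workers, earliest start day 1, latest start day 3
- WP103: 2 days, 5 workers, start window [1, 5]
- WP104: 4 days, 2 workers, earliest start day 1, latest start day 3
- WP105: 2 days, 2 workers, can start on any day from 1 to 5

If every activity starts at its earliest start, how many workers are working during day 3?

7

At early start, day 3 has: WP100, WP102, WP104.
Demand: 3 + 2 + 2 = 7.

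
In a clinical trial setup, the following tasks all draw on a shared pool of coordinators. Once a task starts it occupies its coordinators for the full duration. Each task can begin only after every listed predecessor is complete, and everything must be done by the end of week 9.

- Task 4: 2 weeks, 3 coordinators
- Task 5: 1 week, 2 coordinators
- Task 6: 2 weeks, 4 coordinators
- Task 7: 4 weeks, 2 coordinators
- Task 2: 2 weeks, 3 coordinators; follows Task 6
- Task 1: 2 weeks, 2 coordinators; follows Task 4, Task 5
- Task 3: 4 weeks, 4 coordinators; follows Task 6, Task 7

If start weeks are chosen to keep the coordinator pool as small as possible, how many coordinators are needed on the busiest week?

7

Early-start (Task 4@1, Task 5@1, Task 6@1, Task 7@1, Task 2@3, Task 1@3, Task 3@5) gives peak 11: w1:11  w2:9  w3:7  w4:7  w5:4  w6:4  w7:4  w8:4  w9:0.
Shift Task 6→3, Task 2→5, Task 1→7.
Schedule Task 4@1, Task 5@1, Task 6@3, Task 7@1, Task 2@5, Task 1@7, Task 3@5: w1:7  w2:5  w3:6  w4:6  w5:7  w6:7  w7:6  w8:6  w9:0 — peak 7.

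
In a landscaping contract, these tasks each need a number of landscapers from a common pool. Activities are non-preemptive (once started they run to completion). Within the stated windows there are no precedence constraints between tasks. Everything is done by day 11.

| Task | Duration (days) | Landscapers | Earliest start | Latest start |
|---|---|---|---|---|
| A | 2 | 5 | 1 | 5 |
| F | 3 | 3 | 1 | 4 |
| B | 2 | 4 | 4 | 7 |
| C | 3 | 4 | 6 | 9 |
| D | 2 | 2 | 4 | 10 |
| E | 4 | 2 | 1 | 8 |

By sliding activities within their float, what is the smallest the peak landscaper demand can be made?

Early-start (A@1, F@1, B@4, C@6, D@4, E@1) gives peak 10: d1:10  d2:10  d3:5  d4:8  d5:6  d6:4  d7:4  d8:4  d9:0  d10:0  d11:0.
Shift F→3, B→6, C→8, E→6.
Schedule A@1, F@3, B@6, C@8, D@4, E@6: d1:5  d2:5  d3:3  d4:5  d5:5  d6:6  d7:6  d8:6  d9:6  d10:4  d11:0 — peak 6.

6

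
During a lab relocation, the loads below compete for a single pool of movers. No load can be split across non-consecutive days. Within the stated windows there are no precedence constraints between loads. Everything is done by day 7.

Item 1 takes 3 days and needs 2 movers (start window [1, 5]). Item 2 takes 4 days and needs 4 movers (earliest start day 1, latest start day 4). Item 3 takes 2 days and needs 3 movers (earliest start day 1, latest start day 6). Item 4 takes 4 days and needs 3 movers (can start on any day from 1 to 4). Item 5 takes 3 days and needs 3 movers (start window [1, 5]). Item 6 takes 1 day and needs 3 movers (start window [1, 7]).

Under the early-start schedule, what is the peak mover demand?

Early-start schedule: Item 1@1, Item 2@1, Item 3@1, Item 4@1, Item 5@1, Item 6@1.
Load per day: day 1: 18, day 2: 15, day 3: 12, day 4: 7, day 5: 0, day 6: 0, day 7: 0.
Peak is 18.

18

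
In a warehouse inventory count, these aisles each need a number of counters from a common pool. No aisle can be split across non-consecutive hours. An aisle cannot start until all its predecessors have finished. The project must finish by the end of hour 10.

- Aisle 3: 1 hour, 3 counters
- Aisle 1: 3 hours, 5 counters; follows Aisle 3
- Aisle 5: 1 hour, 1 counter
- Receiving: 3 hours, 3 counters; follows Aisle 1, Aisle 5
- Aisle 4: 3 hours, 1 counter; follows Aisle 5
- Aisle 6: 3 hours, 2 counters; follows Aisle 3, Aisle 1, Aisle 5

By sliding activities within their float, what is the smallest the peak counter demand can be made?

5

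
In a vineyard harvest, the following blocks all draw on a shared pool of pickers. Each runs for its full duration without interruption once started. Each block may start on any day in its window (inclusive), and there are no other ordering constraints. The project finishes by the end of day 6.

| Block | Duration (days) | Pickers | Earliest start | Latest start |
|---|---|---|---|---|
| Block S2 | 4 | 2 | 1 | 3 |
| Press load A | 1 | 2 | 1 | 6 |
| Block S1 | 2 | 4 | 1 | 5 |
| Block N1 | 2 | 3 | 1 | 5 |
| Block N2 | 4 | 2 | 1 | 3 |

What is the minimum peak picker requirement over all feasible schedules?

Early-start (Block S2@1, Press load A@1, Block S1@1, Block N1@1, Block N2@1) gives peak 13: d1:13  d2:11  d3:4  d4:4  d5:0  d6:0.
Shift Press load A→3, Block N1→5, Block N2→3.
Schedule Block S2@1, Press load A@3, Block S1@1, Block N1@5, Block N2@3: d1:6  d2:6  d3:6  d4:4  d5:5  d6:5 — peak 6.
Total picker-days = 32 over 6 days ⇒ peak ≥ ⌈32/6⌉ = 6, so 6 is optimal.

6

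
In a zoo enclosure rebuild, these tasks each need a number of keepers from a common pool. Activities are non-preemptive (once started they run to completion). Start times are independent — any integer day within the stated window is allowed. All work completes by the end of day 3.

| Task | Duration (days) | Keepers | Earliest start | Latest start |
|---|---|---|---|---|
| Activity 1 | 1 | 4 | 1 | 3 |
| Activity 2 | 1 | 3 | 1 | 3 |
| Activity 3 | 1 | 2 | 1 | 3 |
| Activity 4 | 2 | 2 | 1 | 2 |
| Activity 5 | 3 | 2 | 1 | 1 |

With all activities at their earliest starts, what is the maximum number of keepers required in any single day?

Early-start schedule: Activity 1@1, Activity 2@1, Activity 3@1, Activity 4@1, Activity 5@1.
Load per day: day 1: 13, day 2: 4, day 3: 2.
Peak is 13.

13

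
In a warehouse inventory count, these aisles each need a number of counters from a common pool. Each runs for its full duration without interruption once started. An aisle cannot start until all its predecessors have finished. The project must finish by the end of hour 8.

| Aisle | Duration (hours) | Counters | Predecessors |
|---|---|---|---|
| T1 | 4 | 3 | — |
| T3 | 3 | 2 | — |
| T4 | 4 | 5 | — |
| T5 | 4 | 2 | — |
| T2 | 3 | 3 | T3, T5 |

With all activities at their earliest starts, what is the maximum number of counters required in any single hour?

12

Early-start schedule: T1@1, T3@1, T4@1, T5@1, T2@5.
Load per hour: hour 1: 12, hour 2: 12, hour 3: 12, hour 4: 10, hour 5: 3, hour 6: 3, hour 7: 3, hour 8: 0.
Peak is 12.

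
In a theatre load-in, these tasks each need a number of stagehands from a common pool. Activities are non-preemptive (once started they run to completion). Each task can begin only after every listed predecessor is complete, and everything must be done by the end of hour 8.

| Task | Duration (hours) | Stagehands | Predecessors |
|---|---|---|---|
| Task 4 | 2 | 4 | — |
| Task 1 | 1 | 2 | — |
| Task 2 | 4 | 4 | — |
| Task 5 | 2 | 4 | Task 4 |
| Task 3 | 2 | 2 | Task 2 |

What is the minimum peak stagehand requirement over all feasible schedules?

Early-start (Task 4@1, Task 1@1, Task 2@1, Task 5@3, Task 3@5) gives peak 10: h1:10  h2:8  h3:8  h4:8  h5:2  h6:2  h7:0  h8:0.
Shift Task 2→3, Task 5→7, Task 3→7.
Schedule Task 4@1, Task 1@1, Task 2@3, Task 5@7, Task 3@7: h1:6  h2:4  h3:4  h4:4  h5:4  h6:4  h7:6  h8:6 — peak 6.

6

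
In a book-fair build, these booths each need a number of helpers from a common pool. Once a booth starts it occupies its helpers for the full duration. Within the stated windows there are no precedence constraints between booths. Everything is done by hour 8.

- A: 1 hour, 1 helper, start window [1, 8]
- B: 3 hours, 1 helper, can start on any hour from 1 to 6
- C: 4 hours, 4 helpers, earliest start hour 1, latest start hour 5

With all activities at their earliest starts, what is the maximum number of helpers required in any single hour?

6

Early-start schedule: A@1, B@1, C@1.
Load per hour: hour 1: 6, hour 2: 5, hour 3: 5, hour 4: 4, hour 5: 0, hour 6: 0, hour 7: 0, hour 8: 0.
Peak is 6.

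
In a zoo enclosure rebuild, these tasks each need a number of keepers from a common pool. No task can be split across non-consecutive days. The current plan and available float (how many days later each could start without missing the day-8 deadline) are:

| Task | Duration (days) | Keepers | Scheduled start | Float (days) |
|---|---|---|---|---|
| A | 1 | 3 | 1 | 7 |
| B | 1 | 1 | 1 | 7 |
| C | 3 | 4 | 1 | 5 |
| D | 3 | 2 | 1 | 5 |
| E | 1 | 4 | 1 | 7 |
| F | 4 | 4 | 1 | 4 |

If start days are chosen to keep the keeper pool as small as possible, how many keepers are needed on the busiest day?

Early-start (A@1, B@1, C@1, D@1, E@1, F@1) gives peak 18: d1:18  d2:10  d3:10  d4:4  d5:0  d6:0  d7:0  d8:0.
Shift B→2, D→2, E→4, F→5.
Schedule A@1, B@2, C@1, D@2, E@4, F@5: d1:7  d2:7  d3:6  d4:6  d5:4  d6:4  d7:4  d8:4 — peak 7.

7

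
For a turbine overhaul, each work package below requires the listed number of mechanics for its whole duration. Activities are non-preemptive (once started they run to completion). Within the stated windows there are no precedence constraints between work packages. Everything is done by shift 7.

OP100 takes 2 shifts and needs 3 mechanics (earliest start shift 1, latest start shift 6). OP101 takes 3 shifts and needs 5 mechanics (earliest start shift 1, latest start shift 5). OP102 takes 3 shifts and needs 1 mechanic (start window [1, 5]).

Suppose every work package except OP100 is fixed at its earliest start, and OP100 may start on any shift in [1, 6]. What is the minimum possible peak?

OP100@1: s1:9  s2:9  s3:6  s4:0  s5:0  s6:0  s7:0 → peak 9
OP100@2: s1:6  s2:9  s3:9  s4:0  s5:0  s6:0  s7:0 → peak 9
OP100@3: s1:6  s2:6  s3:9  s4:3  s5:0  s6:0  s7:0 → peak 9
OP100@4: s1:6  s2:6  s3:6  s4:3  s5:3  s6:0  s7:0 → peak 6
OP100@5: s1:6  s2:6  s3:6  s4:0  s5:3  s6:3  s7:0 → peak 6
OP100@6: s1:6  s2:6  s3:6  s4:0  s5:0  s6:3  s7:3 → peak 6
Best is OP100@4, peak 6.

6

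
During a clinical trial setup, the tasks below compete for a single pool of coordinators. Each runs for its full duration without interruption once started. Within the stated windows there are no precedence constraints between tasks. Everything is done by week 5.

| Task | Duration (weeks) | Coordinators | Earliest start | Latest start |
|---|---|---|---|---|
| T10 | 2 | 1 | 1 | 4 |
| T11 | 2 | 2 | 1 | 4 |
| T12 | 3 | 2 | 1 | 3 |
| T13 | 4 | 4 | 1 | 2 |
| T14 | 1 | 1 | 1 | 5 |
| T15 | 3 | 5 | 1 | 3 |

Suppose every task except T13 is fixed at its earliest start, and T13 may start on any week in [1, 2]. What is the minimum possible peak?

14

T13@1: w1:15  w2:14  w3:11  w4:4  w5:0 → peak 15
T13@2: w1:11  w2:14  w3:11  w4:4  w5:4 → peak 14
Best is T13@2, peak 14.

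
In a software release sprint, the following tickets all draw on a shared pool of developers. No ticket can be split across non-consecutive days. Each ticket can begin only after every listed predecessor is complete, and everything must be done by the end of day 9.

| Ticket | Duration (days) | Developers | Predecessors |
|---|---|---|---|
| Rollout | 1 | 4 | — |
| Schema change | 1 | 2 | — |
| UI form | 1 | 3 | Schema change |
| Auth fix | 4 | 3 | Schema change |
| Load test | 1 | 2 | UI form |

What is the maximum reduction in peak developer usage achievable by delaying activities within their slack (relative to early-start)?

Early-start peak: d1:6  d2:6  d3:5  d4:3  d5:3  d6:0  d7:0  d8:0  d9:0 ⇒ 6.
Leveled (Rollout@1, Schema change@2, UI form@3, Auth fix@4, Load test@8): d1:4  d2:2  d3:3  d4:3  d5:3  d6:3  d7:3  d8:2  d9:0 ⇒ 4.
Reduction 6 − 4 = 2.

2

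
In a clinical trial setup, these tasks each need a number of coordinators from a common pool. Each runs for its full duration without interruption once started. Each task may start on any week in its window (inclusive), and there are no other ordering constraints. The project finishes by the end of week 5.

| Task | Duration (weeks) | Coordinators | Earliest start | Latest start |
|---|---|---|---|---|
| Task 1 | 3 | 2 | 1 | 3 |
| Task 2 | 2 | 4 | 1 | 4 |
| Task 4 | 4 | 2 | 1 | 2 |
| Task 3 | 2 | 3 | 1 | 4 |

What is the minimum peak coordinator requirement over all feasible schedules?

7

Early-start (Task 1@1, Task 2@1, Task 4@1, Task 3@1) gives peak 11: w1:11  w2:11  w3:4  w4:2  w5:0.
Shift Task 2→4.
Schedule Task 1@1, Task 2@4, Task 4@1, Task 3@1: w1:7  w2:7  w3:4  w4:6  w5:4 — peak 7.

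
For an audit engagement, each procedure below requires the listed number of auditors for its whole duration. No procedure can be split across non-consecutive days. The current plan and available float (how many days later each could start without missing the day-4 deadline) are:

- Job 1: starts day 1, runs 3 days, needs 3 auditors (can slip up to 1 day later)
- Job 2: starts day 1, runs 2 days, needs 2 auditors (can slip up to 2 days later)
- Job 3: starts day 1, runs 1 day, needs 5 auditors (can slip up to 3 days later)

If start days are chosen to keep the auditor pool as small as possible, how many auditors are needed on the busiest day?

5

Early-start (Job 1@1, Job 2@1, Job 3@1) gives peak 10: d1:10  d2:5  d3:3  d4:0.
Shift Job 3→4.
Schedule Job 1@1, Job 2@1, Job 3@4: d1:5  d2:5  d3:3  d4:5 — peak 5.
Total auditor-days = 18 over 4 days ⇒ peak ≥ ⌈18/4⌉ = 5, so 5 is optimal.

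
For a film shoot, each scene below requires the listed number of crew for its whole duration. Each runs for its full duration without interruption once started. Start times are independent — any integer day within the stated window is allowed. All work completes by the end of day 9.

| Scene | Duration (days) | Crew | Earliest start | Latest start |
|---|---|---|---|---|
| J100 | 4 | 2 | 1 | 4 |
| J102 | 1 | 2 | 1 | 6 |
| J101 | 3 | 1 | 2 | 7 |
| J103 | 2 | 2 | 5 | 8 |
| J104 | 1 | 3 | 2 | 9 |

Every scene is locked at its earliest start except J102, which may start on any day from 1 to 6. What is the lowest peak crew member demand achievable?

J102@1: d1:4  d2:6  d3:3  d4:3  d5:2  d6:2  d7:0  d8:0  d9:0 → peak 6
J102@2: d1:2  d2:8  d3:3  d4:3  d5:2  d6:2  d7:0  d8:0  d9:0 → peak 8
J102@3: d1:2  d2:6  d3:5  d4:3  d5:2  d6:2  d7:0  d8:0  d9:0 → peak 6
J102@4: d1:2  d2:6  d3:3  d4:5  d5:2  d6:2  d7:0  d8:0  d9:0 → peak 6
J102@5: d1:2  d2:6  d3:3  d4:3  d5:4  d6:2  d7:0  d8:0  d9:0 → peak 6
J102@6: d1:2  d2:6  d3:3  d4:3  d5:2  d6:4  d7:0  d8:0  d9:0 → peak 6
Best is J102@1, peak 6.

6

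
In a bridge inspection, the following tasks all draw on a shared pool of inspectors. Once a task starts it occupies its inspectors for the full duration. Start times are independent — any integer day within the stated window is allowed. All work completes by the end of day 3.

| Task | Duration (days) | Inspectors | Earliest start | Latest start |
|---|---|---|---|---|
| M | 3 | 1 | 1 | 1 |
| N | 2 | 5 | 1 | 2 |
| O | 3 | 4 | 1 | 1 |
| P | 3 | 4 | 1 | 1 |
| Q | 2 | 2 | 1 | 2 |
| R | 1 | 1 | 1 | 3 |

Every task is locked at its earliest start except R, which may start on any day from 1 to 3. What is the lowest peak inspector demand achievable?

16

R@1: d1:17  d2:16  d3:9 → peak 17
R@2: d1:16  d2:17  d3:9 → peak 17
R@3: d1:16  d2:16  d3:10 → peak 16
Best is R@3, peak 16.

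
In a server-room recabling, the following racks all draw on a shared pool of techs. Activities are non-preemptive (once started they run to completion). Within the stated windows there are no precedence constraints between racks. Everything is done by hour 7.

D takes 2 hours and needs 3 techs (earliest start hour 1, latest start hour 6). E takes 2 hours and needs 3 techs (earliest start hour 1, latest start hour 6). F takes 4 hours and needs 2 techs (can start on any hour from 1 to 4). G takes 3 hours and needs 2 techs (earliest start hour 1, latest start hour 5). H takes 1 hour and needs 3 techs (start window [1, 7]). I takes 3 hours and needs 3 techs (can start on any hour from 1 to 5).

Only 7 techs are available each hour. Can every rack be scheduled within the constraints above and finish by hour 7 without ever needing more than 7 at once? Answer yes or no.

yes

Schedule D@1, E@1, F@3, G@3, H@3, I@4: h1:6  h2:6  h3:7  h4:7  h5:7  h6:5  h7:0 — peak 7 ≤ 7.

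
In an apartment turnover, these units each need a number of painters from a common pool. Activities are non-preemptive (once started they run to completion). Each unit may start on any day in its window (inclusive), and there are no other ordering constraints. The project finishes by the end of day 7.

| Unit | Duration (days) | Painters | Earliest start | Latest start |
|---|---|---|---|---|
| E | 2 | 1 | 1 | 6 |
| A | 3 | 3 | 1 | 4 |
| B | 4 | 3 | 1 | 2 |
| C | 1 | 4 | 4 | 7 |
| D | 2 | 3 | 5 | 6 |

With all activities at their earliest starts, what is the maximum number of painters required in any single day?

Early-start schedule: E@1, A@1, B@1, C@4, D@5.
Load per day: day 1: 7, day 2: 7, day 3: 6, day 4: 7, day 5: 3, day 6: 3, day 7: 0.
Peak is 7.

7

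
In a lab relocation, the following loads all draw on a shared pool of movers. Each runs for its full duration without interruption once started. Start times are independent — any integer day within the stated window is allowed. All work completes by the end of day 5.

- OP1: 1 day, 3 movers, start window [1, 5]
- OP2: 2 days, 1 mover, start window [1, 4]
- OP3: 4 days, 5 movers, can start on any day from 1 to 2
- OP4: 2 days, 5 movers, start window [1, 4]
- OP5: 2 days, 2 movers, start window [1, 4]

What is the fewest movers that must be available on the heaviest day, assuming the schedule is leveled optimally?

10

Early-start (OP1@1, OP2@1, OP3@1, OP4@1, OP5@1) gives peak 16: d1:16  d2:13  d3:5  d4:5  d5:0.
Shift OP4→4, OP5→2.
Schedule OP1@1, OP2@1, OP3@1, OP4@4, OP5@2: d1:9  d2:8  d3:7  d4:10  d5:5 — peak 10.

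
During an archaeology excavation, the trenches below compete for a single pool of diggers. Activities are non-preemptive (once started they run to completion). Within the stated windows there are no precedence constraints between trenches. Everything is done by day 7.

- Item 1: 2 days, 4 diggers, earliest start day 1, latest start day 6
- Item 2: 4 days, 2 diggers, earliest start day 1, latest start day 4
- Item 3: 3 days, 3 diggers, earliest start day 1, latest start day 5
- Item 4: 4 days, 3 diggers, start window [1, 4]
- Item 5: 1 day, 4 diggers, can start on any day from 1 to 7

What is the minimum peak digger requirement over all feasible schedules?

Early-start (Item 1@1, Item 2@1, Item 3@1, Item 4@1, Item 5@1) gives peak 16: d1:16  d2:12  d3:8  d4:5  d5:0  d6:0  d7:0.
Shift Item 3→5, Item 4→4, Item 5→3.
Schedule Item 1@1, Item 2@1, Item 3@5, Item 4@4, Item 5@3: d1:6  d2:6  d3:6  d4:5  d5:6  d6:6  d7:6 — peak 6.
Total digger-days = 41 over 7 days ⇒ peak ≥ ⌈41/7⌉ = 6, so 6 is optimal.

6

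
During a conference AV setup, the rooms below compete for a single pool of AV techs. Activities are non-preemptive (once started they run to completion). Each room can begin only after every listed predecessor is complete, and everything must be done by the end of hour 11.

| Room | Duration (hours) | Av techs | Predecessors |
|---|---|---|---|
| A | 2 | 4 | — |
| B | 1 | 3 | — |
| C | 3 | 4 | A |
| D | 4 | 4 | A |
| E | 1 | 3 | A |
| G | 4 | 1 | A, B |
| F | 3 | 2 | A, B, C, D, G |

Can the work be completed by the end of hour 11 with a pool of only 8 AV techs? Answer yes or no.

The minimum achievable peak is 9; 8 < 9, so no feasible schedule stays within the cap.

no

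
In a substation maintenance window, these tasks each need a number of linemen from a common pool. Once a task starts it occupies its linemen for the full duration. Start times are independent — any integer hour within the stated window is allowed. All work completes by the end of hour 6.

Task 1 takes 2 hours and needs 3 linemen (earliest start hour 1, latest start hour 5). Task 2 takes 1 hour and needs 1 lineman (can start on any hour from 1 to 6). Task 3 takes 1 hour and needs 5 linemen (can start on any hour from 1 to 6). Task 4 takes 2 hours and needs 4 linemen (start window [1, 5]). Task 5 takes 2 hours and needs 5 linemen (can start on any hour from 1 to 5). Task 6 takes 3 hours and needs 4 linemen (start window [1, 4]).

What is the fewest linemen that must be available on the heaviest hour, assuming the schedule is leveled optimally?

Early-start (Task 1@1, Task 2@1, Task 3@1, Task 4@1, Task 5@1, Task 6@1) gives peak 22: h1:22  h2:16  h3:4  h4:0  h5:0  h6:0.
Shift Task 2→2, Task 4→3, Task 5→5, Task 6→2.
Schedule Task 1@1, Task 2@2, Task 3@1, Task 4@3, Task 5@5, Task 6@2: h1:8  h2:8  h3:8  h4:8  h5:5  h6:5 — peak 8.

8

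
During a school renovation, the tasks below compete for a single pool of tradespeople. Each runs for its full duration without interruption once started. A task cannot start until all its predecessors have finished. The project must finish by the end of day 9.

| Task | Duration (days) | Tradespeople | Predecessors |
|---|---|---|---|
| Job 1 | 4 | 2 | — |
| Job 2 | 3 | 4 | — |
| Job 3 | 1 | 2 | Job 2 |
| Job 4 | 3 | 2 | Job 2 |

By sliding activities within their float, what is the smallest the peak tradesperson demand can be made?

Early-start (Job 1@1, Job 2@1, Job 3@4, Job 4@4) gives peak 6: d1:6  d2:6  d3:6  d4:6  d5:2  d6:2  d7:0  d8:0  d9:0.
Shift Job 1→4, Job 4→5.
Schedule Job 1@4, Job 2@1, Job 3@4, Job 4@5: d1:4  d2:4  d3:4  d4:4  d5:4  d6:4  d7:4  d8:0  d9:0 — peak 4.
Total tradesperson-days = 28 over 9 days ⇒ peak ≥ ⌈28/9⌉ = 4, so 4 is optimal.

4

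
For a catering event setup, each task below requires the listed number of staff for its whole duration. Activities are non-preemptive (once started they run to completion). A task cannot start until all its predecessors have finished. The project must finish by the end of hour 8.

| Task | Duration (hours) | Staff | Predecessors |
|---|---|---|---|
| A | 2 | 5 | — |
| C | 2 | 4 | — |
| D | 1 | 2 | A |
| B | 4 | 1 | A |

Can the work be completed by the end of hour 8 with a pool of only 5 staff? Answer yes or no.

Schedule A@1, C@3, D@5, B@3: h1:5  h2:5  h3:5  h4:5  h5:3  h6:1  h7:0  h8:0 — peak 5 ≤ 5.

yes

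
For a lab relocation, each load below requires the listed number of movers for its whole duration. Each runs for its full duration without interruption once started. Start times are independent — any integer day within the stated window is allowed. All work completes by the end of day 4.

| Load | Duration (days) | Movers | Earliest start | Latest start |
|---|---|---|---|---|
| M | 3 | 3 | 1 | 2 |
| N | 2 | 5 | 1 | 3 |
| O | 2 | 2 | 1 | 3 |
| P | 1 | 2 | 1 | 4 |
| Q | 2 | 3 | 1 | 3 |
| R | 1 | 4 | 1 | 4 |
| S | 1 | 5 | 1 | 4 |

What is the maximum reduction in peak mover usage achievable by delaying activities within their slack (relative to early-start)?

Early-start peak: d1:24  d2:13  d3:3  d4:0 ⇒ 24.
Leveled (M@1, N@1, O@1, P@4, Q@3, R@3, S@4): d1:10  d2:10  d3:10  d4:10 ⇒ 10.
Reduction 24 − 10 = 14.

14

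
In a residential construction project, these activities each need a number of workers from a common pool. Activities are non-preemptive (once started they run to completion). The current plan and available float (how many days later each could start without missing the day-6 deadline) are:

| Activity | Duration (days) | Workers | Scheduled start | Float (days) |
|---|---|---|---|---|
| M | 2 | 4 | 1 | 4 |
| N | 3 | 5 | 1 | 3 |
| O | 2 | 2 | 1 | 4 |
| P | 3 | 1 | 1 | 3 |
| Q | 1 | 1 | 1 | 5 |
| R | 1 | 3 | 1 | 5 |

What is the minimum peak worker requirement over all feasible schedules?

Early-start (M@1, N@1, O@1, P@1, Q@1, R@1) gives peak 16: d1:16  d2:12  d3:6  d4:0  d5:0  d6:0.
Shift N→3, P→3, Q→6, R→6.
Schedule M@1, N@3, O@1, P@3, Q@6, R@6: d1:6  d2:6  d3:6  d4:6  d5:6  d6:4 — peak 6.
Total worker-days = 34 over 6 days ⇒ peak ≥ ⌈34/6⌉ = 6, so 6 is optimal.

6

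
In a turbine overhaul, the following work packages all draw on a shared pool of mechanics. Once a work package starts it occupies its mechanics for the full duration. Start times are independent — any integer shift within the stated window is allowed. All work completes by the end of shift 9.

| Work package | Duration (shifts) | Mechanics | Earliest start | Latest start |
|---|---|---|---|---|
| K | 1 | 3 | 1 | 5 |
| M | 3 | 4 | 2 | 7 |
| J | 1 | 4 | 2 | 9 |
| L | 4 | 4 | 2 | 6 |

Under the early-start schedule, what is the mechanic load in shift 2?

At early start, shift 2 has: M, J, L.
Demand: 4 + 4 + 4 = 12.

12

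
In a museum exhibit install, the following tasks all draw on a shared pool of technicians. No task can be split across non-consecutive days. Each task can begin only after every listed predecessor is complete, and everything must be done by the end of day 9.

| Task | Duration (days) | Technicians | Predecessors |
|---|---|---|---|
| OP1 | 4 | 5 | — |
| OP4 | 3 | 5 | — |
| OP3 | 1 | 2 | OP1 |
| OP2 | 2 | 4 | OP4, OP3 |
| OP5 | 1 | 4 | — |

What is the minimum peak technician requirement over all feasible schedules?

8

Early-start (OP1@1, OP4@1, OP3@5, OP2@6, OP5@1) gives peak 14: d1:14  d2:10  d3:10  d4:5  d5:2  d6:4  d7:4  d8:0  d9:0.
Shift OP4→5, OP2→8, OP5→8.
Schedule OP1@1, OP4@5, OP3@5, OP2@8, OP5@8: d1:5  d2:5  d3:5  d4:5  d5:7  d6:5  d7:5  d8:8  d9:4 — peak 8.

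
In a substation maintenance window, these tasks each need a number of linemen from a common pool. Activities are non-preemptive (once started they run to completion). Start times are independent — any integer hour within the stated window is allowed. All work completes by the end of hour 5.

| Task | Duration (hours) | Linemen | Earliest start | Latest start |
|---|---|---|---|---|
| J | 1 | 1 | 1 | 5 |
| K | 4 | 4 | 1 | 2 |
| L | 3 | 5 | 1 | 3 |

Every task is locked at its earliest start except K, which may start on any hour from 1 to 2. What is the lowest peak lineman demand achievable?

K@1: h1:10  h2:9  h3:9  h4:4  h5:0 → peak 10
K@2: h1:6  h2:9  h3:9  h4:4  h5:4 → peak 9
Best is K@2, peak 9.

9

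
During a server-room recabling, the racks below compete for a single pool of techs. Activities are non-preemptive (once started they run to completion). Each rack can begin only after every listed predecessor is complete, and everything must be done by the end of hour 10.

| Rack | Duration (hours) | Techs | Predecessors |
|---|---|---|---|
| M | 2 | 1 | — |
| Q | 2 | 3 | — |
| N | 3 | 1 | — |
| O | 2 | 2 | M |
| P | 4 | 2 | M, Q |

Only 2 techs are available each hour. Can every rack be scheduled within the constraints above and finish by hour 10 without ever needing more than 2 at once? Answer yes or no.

no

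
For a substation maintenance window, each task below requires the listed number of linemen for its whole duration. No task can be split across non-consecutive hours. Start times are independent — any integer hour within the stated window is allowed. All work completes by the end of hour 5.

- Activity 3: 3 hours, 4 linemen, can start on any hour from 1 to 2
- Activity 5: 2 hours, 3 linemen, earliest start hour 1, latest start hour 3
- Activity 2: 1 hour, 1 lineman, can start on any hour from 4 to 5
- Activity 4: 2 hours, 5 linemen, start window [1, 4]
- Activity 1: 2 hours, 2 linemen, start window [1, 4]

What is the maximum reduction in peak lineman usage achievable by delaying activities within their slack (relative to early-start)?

Early-start peak: h1:14  h2:14  h3:4  h4:1  h5:0 ⇒ 14.
Leveled (Activity 3@1, Activity 5@1, Activity 2@5, Activity 4@4, Activity 1@3): h1:7  h2:7  h3:6  h4:7  h5:6 ⇒ 7.
Reduction 14 − 7 = 7.

7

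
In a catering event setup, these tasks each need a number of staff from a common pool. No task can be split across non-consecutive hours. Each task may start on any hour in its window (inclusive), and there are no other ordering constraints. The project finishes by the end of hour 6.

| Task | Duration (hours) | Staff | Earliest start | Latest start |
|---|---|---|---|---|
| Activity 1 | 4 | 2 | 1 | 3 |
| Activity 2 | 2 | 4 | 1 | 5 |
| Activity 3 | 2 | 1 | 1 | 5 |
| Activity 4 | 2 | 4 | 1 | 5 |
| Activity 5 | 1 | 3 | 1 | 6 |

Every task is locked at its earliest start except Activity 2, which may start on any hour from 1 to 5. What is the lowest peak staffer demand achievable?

Activity 2@1: h1:14  h2:11  h3:2  h4:2  h5:0  h6:0 → peak 14
Activity 2@2: h1:10  h2:11  h3:6  h4:2  h5:0  h6:0 → peak 11
Activity 2@3: h1:10  h2:7  h3:6  h4:6  h5:0  h6:0 → peak 10
Activity 2@4: h1:10  h2:7  h3:2  h4:6  h5:4  h6:0 → peak 10
Activity 2@5: h1:10  h2:7  h3:2  h4:2  h5:4  h6:4 → peak 10
Best is Activity 2@3, peak 10.

10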